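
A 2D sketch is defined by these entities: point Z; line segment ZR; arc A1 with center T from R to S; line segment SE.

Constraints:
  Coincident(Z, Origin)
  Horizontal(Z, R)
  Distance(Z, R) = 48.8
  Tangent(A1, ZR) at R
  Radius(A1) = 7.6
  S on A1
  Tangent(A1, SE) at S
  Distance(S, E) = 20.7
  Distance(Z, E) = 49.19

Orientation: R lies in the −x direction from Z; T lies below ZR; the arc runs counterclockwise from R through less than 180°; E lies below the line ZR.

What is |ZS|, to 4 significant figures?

55.88

Checks: |TS| = 7.600 ✓; ∠(TS, SE) = 90.00° ✓; |SE| = 20.70 ✓; |ZE| = 49.19 ✓.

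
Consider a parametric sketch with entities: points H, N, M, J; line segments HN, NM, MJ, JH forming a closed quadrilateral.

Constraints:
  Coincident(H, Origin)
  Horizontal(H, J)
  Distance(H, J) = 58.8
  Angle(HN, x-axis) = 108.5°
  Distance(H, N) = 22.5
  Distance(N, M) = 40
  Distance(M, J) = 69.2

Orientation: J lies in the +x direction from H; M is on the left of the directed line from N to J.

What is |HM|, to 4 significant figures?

56.40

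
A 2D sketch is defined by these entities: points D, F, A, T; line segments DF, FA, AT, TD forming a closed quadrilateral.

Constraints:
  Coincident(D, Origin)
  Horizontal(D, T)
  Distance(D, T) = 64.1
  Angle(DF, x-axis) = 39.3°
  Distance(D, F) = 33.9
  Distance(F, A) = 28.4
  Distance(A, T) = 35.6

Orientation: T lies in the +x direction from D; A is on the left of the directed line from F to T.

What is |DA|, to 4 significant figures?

61.82

Checks: DF at 39.30° ✓; |FA| = 28.40 ✓; |AT| = 35.60 ✓.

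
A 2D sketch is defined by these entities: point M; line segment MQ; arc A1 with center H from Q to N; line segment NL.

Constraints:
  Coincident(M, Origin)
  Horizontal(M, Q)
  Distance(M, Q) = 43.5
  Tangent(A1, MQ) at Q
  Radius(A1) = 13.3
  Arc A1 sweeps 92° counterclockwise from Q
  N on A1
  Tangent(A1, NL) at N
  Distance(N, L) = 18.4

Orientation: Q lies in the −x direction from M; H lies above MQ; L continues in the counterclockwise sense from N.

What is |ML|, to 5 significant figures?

44.560

M is at the origin; M and Q share the same y with |MQ| = 43.5 and Q on the −x side, so Q = (-43.500, 0.0000). The tangent condition forces HQ to be normal to MQ, so H = Q + (0, 13.3) = (-43.500, 13.300). On A1, Q sits at bearing -90° from H; a 92° counterclockwise sweep puts N at bearing 2°, so N = H + 13.3·(cos 2°, sin 2°) = (-30.208, 13.764). Tangency of A1 to NL means the radius HN is perpendicular to NL, so NL runs along (−sin 2°, cos 2°); with |NL| = 18.4, L = (-30.850, 32.153). Then |ML| = |L − M| = 44.560.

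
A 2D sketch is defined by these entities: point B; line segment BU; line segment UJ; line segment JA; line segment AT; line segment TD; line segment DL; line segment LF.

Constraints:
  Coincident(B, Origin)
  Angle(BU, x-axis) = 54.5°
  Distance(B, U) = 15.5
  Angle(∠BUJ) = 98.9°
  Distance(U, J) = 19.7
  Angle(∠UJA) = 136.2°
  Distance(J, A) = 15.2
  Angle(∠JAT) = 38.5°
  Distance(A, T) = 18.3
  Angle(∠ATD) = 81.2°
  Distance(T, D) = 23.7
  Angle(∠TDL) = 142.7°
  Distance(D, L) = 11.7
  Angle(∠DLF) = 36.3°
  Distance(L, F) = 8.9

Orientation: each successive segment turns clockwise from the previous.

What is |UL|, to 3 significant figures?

34.8

B is at the origin; BU runs at 54.5° with length 15.5, so U = (9.00, 12.6). ∠BUJ = 98.9° gives UJ at -26.6° from the x-axis; with |UJ| = 19.7, J = (26.6, 3.80). ∠UJA = 136.2° gives JA at -70.4° from the x-axis; with |JA| = 15.2, A = (31.7, -10.5). ∠JAT = 38.5° gives AT at 148° from the x-axis; with |AT| = 18.3, T = (16.2, -0.851). ∠ATD = 81.2° gives TD at 49.3° from the x-axis; with |TD| = 23.7, D = (31.6, 17.1). ∠TDL = 142.7° gives DL at 12.0° from the x-axis; with |DL| = 11.7, L = (43.1, 19.5). Then |UL| = |L − U| = 34.8.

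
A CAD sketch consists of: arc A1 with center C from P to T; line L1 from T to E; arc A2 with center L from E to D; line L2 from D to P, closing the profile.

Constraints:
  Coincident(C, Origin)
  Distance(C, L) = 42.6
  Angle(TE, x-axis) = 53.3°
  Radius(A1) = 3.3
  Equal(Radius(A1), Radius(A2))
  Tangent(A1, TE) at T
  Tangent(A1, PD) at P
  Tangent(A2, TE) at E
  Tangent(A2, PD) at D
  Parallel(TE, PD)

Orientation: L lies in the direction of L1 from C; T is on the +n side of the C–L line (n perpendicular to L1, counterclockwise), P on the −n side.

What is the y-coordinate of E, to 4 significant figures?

36.13

The slot axis is L1's direction at 53.3°, so u = (cos 53.3°, sin 53.3°) = (0.5976, 0.8018) and n = (−sin 53.3°, cos 53.3°) = (-0.8018, 0.5976). C is at the origin and L lies 42.6 along u from C, so L = 42.6·u = (25.46, 34.16). Tangency of A1 to both parallel lines with radius 3.3 puts T and P at C ± 3.3·n: T = (-2.646, 1.972), P = (2.646, -1.972). Equal radii place E and D the same way about L: E = L + 3.3·n = (22.81, 36.13), D = L − 3.3·n = (28.10, 32.18). So E.y = 36.13.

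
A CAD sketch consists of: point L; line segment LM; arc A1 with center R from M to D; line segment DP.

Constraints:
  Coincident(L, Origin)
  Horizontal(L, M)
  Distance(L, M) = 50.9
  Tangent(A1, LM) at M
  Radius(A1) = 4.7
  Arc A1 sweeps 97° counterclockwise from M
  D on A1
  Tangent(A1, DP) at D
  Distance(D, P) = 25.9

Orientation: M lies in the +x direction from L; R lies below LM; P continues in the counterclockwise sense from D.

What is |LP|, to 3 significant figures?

58.3

On A1, M sits at bearing 90° from R; a 97° counterclockwise sweep puts D at bearing 187°, so D = R + 4.7·(cos 187°, sin 187°) = (46.2, -5.27). The tangent condition forces RD to be normal to DP, so DP runs along (−sin 187°, cos 187°); with |DP| = 25.9, P = (49.4, -31.0). Then |LP| = |P − L| = 58.3.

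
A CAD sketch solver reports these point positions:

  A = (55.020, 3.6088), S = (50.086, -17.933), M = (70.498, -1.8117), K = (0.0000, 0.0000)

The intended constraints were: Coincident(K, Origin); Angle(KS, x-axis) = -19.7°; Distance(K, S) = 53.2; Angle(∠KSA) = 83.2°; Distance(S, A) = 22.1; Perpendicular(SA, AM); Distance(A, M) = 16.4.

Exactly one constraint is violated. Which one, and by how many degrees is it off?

Perpendicular(SA, AM) — off by 6.40°.

K = (0.00, 0.00) ✓; KS at -19.70° ✓; |KS| = 53.20 ✓; ∠KSA = 83.20° ✓; |SA| = 22.10 ✓; ∠(SA, AM) = 96.40° ✗; |AM| = 16.40 ✓.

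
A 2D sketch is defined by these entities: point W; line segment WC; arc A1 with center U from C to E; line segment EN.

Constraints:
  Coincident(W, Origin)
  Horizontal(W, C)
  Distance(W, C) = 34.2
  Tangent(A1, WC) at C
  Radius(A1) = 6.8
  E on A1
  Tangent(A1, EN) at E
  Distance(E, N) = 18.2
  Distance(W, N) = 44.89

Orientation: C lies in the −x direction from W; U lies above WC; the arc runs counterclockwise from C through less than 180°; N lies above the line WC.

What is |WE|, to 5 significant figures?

29.860

Checks: |UE| = 6.800 ✓; ∠(UE, EN) = 90.00° ✓; |EN| = 18.20 ✓; |WN| = 44.89 ✓.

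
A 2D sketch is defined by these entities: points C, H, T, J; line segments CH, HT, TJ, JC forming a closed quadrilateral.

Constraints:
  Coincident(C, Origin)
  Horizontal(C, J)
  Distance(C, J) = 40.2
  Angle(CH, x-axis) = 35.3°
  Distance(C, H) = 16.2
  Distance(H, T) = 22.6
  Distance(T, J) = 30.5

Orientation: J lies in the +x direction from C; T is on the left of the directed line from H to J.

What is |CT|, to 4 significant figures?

38.35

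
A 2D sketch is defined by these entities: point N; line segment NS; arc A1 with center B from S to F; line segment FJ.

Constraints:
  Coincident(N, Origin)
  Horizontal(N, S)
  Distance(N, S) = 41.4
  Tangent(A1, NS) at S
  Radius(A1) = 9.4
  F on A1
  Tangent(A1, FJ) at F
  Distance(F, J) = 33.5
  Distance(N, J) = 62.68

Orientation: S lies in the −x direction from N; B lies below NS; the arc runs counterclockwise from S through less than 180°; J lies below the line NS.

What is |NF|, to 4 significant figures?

51.85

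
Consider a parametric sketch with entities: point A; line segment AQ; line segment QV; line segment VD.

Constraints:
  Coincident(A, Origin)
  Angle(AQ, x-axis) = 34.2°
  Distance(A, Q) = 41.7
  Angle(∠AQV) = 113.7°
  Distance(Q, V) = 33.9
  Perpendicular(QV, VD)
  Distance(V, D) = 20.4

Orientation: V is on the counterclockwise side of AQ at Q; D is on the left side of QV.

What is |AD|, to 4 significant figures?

53.69

∠AQV = 113.7°, so QV runs at 34.2° + (180° − 113.7°) = 100.5° from the x-axis; with |QV| = 33.9, V = Q + 33.9·(cos 100.5°, sin 100.5°) = (28.31, 56.77). QV is perpendicular to VD; with |VD| = 20.4 on the left of QV, D = V + 20.4·(-0.9833, -0.1822) = (8.253, 53.05). Then |AD| = |D − A| = 53.69.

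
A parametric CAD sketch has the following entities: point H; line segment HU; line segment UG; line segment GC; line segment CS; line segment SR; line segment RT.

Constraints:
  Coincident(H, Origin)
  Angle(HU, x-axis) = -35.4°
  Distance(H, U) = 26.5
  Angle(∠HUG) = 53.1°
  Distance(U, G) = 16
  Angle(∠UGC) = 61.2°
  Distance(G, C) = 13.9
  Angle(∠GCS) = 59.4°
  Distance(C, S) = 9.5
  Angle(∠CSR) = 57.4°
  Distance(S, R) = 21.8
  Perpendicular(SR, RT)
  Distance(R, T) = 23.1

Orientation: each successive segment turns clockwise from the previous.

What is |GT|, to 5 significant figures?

29.409

H is at the origin; HU runs at -35.4° with length 26.5, so U = (21.601, -15.351). ∠HUG = 53.1° gives UG at -162.30° from the x-axis; with |UG| = 16.0, G = (6.3583, -20.215). ∠UGC = 61.2° gives GC at 78.900° from the x-axis; with |GC| = 13.9, C = (9.0344, -6.5755). ∠GCS = 59.4° gives CS at -41.700° from the x-axis; with |CS| = 9.5, S = (16.127, -12.895). ∠CSR = 57.4° gives SR at -164.30° from the x-axis; with |SR| = 21.8, R = (-4.8593, -18.794). The perpendicularity gives RT at right angles to SR, so RT runs at 105.70°; with |RT| = 23.1, T = (-11.110, 3.4439). Then |GT| = |T − G| = 29.409.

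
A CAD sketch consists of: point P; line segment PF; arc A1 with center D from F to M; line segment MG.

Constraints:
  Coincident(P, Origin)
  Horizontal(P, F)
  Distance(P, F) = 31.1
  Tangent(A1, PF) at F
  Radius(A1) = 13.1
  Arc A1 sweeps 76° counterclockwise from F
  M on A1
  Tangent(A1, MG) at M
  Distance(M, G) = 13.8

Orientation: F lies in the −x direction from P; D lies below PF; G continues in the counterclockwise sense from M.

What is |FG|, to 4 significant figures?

28.31

On A1, F sits at bearing 90° from D; a 76° counterclockwise sweep puts M at bearing 166°, so M = D + 13.1·(cos 166°, sin 166°) = (-43.81, -9.931). Since A1 is tangent to MG there, DM ⟂ MG, so MG runs along (−sin 166°, cos 166°); with |MG| = 13.8, G = (-47.15, -23.32). Then |FG| = |G − F| = 28.31.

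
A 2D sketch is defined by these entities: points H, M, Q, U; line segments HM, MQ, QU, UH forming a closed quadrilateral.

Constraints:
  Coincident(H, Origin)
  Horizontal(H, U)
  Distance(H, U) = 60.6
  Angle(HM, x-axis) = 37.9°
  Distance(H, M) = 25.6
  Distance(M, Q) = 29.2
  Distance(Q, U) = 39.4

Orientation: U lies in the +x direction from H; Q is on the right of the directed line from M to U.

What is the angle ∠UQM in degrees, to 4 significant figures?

76.80°

Checks: |MQ| = 29.20 ✓; |QU| = 39.40 ✓.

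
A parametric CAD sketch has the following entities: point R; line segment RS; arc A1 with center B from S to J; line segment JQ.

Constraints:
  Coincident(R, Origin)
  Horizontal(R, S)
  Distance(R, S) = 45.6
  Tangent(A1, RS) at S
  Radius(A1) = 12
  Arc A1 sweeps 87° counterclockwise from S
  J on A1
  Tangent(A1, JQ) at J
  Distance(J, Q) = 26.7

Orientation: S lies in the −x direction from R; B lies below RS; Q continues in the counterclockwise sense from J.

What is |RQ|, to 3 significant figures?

70.2

R is at the origin; RS is horizontal with |RS| = 45.6 and S on the −x side, so S = (-45.6, 0.00). The tangent condition forces BS to be normal to RS, so B = S + (0, -12) = (-45.6, -12.0). On A1, S sits at bearing 90° from B; an 87° counterclockwise sweep puts J at bearing 177°, so J = B + 12.0·(cos 177°, sin 177°) = (-57.6, -11.4). Tangency of A1 to JQ means the radius BJ is perpendicular to JQ, so JQ runs along (−sin 177°, cos 177°); with |JQ| = 26.7, Q = (-59.0, -38.0). Then |RQ| = |Q − R| = 70.2.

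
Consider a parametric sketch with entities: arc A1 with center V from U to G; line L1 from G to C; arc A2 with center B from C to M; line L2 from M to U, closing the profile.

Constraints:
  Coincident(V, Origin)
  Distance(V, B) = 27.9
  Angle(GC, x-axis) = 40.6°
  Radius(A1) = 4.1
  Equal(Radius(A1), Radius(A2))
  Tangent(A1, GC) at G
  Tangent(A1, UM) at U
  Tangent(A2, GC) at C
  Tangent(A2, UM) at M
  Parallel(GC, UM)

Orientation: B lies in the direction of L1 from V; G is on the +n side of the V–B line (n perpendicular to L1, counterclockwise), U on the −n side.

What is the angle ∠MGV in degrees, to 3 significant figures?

73.6°

The slot axis is L1's direction at 40.6°, so u = (cos 40.6°, sin 40.6°) = (0.759, 0.651) and n = (−sin 40.6°, cos 40.6°) = (-0.651, 0.759). V is at the origin and B lies 27.9 along u from V, so B = 27.9·u = (21.2, 18.2). Tangency of A1 to both parallel lines with radius 4.1 puts G and U at V ± 4.1·n: G = (-2.67, 3.11), U = (2.67, -3.11). Equal radii place C and M the same way about B: C = B + 4.1·n = (18.5, 21.3), M = B − 4.1·n = (23.9, 15.0). Then cos ∠MGV = GM·GV / (|GM||GV|), giving 73.6°.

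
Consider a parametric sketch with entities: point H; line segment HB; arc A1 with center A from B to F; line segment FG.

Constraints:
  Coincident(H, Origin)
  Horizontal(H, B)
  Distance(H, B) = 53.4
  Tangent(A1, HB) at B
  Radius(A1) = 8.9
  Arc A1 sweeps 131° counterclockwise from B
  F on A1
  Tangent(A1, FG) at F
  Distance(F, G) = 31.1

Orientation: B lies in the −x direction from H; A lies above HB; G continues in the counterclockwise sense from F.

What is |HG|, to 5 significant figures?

77.205

On A1, B sits at bearing -90° from A; a 131° counterclockwise sweep puts F at bearing 41°, so F = A + 8.9·(cos 41°, sin 41°) = (-46.683, 14.739). Tangency of A1 to FG means the radius AF is perpendicular to FG, so FG runs along (−sin 41°, cos 41°); with |FG| = 31.1, G = (-67.087, 38.210). Then |HG| = |G − H| = 77.205.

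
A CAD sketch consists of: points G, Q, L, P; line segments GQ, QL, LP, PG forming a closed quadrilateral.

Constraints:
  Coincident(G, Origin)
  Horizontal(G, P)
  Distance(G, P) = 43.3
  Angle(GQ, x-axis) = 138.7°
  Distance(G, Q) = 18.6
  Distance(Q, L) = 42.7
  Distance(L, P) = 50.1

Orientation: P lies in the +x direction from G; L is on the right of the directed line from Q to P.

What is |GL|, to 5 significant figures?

27.579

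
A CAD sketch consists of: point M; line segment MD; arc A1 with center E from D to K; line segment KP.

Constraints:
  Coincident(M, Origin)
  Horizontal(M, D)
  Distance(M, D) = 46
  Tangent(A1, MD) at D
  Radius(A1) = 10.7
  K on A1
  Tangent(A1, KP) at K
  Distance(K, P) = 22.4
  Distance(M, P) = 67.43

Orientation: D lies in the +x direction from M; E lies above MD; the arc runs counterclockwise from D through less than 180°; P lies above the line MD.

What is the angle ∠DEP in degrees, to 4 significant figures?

146.6°

M is at the origin; M and D share the same y with |MD| = 46.0 and D on the +x side, so D = (46.00, 0.000). The tangent condition forces ED to be normal to MD, so E = D + (0, 10.7) = (46.00, 10.70). Since EK ⟂ KP (tangency), |EP| = √(10.7² + 22.4²) = 24.82 regardless of where K sits on A1. So P lies on both circle(M, 67.43) and circle(E, 24.82); the above-MD intersection is P = (59.66, 31.43). K is the foot of the tangent from P: K = (56.60, 9.240).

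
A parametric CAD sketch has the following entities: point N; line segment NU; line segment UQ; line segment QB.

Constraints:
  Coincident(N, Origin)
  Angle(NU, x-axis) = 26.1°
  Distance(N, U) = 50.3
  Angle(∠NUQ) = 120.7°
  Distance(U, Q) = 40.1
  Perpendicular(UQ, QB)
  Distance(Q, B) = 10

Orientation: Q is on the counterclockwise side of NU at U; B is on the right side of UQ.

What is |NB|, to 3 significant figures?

84.6

∠NUQ = 120.7°, so UQ runs at 26.1° + (180° − 120.7°) = 85.4° from the x-axis; with |UQ| = 40.1, Q = U + 40.1·(cos 85.4°, sin 85.4°) = (48.4, 62.1). UQ is perpendicular to QB; with |QB| = 10.0 on the right of UQ, B = Q + 10.0·(0.997, -0.0802) = (58.4, 61.3). Then |NB| = |B − N| = 84.6.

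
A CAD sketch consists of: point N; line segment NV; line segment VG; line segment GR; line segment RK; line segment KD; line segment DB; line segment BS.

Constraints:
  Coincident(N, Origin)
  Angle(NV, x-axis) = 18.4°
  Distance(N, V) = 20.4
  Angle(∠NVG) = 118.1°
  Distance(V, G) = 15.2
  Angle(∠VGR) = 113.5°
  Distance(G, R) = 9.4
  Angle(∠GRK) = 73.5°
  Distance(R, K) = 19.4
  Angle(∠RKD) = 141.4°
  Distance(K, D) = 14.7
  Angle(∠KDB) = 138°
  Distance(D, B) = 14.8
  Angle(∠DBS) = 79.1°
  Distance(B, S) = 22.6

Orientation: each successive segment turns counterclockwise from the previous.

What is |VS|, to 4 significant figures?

14.19

N is at the origin; NV runs at 18.4° with length 20.4, so V = (19.36, 6.439). ∠NVG = 118.1° gives VG at 80.30° from the x-axis; with |VG| = 15.2, G = (21.92, 21.42). ∠VGR = 113.5° gives GR at 146.8° from the x-axis; with |GR| = 9.4, R = (14.05, 26.57). ∠GRK = 73.5° gives RK at -106.7° from the x-axis; with |RK| = 19.4, K = (8.478, 7.987). ∠RKD = 141.4° gives KD at -68.10° from the x-axis; with |KD| = 14.7, D = (13.96, -5.652). ∠KDB = 138.0° gives DB at -26.10° from the x-axis; with |DB| = 14.8, B = (27.25, -12.16). ∠DBS = 79.1° gives BS at 74.80° from the x-axis; with |BS| = 22.6, S = (33.18, 9.646). Then |VS| = |S − V| = 14.19.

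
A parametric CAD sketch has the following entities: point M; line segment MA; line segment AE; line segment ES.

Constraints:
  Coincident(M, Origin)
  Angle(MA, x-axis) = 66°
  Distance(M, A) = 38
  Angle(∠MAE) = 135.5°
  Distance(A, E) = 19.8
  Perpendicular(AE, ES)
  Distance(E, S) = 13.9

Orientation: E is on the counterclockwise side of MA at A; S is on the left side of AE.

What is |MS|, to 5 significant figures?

48.602

M is at the origin; MA runs at 66.0° with length 38.0, so A = 38.0·(cos 66.0°, sin 66.0°) = (15.456, 34.715). ∠MAE = 135.5°, so AE runs at 66.0° + (180° − 135.5°) = 110.50° from the x-axis; with |AE| = 19.8, E = A + 19.8·(cos 110.50°, sin 110.50°) = (8.5219, 53.261). AE is perpendicular to ES; with |ES| = 13.9 on the left of AE, S = E + 13.9·(-0.93667, -0.35021) = (-4.4979, 48.393). Then |MS| = |S − M| = 48.602.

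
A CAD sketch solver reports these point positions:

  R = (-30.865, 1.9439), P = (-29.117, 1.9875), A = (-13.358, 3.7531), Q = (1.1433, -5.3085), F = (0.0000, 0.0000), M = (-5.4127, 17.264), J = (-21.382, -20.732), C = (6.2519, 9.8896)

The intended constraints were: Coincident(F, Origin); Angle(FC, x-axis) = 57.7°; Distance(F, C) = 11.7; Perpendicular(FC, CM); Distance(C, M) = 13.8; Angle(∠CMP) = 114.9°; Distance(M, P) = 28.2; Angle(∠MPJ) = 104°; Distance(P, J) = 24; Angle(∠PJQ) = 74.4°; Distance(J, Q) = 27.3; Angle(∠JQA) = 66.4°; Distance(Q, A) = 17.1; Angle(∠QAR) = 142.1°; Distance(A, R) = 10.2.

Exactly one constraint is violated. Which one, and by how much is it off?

Distance(A, R) = 10.2 — off by 7.40.

F = (0.00, 0.00) ✓; FC at 57.70° ✓; |FC| = 11.70 ✓; ∠(FC, CM) = 90.00° ✓; |CM| = 13.80 ✓; ∠CMP = 114.9° ✓; |MP| = 28.20 ✓; ∠MPJ = 104.0° ✓; |PJ| = 24.00 ✓; ∠PJQ = 74.40° ✓; |JQ| = 27.30 ✓; ∠JQA = 66.40° ✓; |QA| = 17.10 ✓; ∠QAR = 142.1° ✓; |AR| = 17.60 ✗.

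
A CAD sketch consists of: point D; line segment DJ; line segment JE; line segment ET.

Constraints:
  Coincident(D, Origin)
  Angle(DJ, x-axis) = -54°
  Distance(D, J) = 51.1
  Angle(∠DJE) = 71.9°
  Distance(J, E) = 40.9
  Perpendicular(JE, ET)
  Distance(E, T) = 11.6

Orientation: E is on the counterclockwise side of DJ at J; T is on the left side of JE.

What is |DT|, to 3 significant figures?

44.6

D is at the origin; DJ runs at -54.0° with length 51.1, so J = 51.1·(cos -54.0°, sin -54.0°) = (30.0, -41.3). ∠DJE = 71.9°, so JE runs at -54.0° + (180° − 71.9°) = 54.1° from the x-axis; with |JE| = 40.9, E = J + 40.9·(cos 54.1°, sin 54.1°) = (54.0, -8.21). JE is perpendicular to ET; with |ET| = 11.6 on the left of JE, T = E + 11.6·(-0.810, 0.586) = (44.6, -1.41). Then |DT| = |T − D| = 44.6.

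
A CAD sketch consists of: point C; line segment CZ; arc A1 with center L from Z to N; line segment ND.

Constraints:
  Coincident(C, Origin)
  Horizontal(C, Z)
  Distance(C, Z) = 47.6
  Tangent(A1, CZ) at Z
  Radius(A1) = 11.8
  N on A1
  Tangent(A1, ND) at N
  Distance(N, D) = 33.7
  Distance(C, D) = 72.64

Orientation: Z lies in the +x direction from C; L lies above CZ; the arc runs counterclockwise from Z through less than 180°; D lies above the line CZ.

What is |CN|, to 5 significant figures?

60.752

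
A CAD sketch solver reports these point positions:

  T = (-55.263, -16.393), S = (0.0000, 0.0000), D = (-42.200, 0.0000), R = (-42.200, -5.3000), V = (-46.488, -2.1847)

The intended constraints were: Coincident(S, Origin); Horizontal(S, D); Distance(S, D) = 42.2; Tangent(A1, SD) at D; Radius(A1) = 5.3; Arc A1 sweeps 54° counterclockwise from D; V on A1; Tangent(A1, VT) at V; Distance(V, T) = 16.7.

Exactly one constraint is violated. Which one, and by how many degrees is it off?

Tangent(A1, VT) at V — off by 4.30°.

S = (0.00, 0.00) ✓; S.y = 0.00, D.y = 0.00 ✓; |SD| = 42.20 ✓; ∠(RD, DS) = 90.00° ✓; |RD| = 5.300 ✓; bearing(R→V) − bearing(R→D) = 54.00° ✓; |RV| = 5.300 ✓; ∠(RV, VT) = 85.70° ✗; |VT| = 16.70 ✓.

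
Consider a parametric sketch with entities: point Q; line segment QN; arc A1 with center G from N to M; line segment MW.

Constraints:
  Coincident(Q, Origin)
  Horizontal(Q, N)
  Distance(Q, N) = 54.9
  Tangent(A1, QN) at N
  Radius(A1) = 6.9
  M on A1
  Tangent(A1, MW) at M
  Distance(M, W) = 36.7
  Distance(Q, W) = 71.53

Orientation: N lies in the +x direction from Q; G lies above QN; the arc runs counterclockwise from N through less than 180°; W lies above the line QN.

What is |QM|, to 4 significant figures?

62.23

Q is at the origin; Q and N share the same y with |QN| = 54.9 and N on the +x side, so N = (54.90, 0.000). A1 meets QN tangentially, so GN is at right angles to QN, so G = N + (0, 6.9) = (54.90, 6.900). Since GM ⟂ MW (tangency), |GW| = √(6.9² + 36.7²) = 37.34 regardless of where M sits on A1. So W lies on both circle(Q, 71.53) and circle(G, 37.34); the above-QN intersection is W = (56.22, 44.22). M is the foot of the tangent from W: M = (61.72, 7.934).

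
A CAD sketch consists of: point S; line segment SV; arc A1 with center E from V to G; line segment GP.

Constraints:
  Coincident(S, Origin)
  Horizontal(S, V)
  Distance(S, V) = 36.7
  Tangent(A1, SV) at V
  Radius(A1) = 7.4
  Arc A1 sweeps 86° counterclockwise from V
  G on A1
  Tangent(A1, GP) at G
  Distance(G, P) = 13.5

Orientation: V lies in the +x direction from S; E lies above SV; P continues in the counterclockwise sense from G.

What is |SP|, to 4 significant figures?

49.41

S is at the origin; S and V share the same y with |SV| = 36.7 and V on the +x side, so V = (36.70, 0.000). A1 meets SV tangentially, so EV is at right angles to SV, so E = V + (0, 7.4) = (36.70, 7.400). On A1, V sits at bearing -90° from E; an 86° counterclockwise sweep puts G at bearing -4°, so G = E + 7.4·(cos -4°, sin -4°) = (44.08, 6.884). Since A1 is tangent to GP there, EG ⟂ GP, so GP runs along (−sin -4°, cos -4°); with |GP| = 13.5, P = (45.02, 20.35). Then |SP| = |P − S| = 49.41.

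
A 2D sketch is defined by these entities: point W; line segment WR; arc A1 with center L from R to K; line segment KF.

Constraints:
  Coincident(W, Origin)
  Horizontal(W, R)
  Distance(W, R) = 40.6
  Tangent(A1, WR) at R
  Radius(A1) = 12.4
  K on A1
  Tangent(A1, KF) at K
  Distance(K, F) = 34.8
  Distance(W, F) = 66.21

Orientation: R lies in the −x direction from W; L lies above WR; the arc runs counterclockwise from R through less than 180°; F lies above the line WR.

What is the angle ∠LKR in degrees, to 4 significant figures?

32.27°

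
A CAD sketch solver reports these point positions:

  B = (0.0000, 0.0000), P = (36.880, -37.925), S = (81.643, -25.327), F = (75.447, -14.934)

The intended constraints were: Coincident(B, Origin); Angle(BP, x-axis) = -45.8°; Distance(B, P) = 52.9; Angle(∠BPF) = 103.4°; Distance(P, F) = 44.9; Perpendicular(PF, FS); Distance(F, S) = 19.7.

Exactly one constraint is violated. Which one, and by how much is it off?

Distance(F, S) = 19.7 — off by 7.60.

B = (0.00, 0.00) ✓; BP at -45.80° ✓; |BP| = 52.90 ✓; ∠BPF = 103.4° ✓; |PF| = 44.90 ✓; ∠(PF, FS) = 90.00° ✓; |FS| = 12.10 ✗.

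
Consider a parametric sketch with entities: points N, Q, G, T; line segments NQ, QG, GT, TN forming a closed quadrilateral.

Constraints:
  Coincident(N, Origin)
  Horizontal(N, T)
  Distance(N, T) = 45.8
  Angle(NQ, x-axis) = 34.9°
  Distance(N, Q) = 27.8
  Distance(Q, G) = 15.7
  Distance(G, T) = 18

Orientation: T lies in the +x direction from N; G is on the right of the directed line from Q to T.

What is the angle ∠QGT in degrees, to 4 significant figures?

112.0°

Checks: |QG| = 15.70 ✓; |GT| = 18.00 ✓.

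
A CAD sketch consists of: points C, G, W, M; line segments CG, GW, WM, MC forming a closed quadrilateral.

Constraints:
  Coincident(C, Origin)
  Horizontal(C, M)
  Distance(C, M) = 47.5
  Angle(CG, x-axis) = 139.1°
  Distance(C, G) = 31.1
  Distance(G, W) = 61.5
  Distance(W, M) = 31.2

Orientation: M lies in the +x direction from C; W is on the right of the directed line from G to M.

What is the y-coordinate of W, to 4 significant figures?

-19.61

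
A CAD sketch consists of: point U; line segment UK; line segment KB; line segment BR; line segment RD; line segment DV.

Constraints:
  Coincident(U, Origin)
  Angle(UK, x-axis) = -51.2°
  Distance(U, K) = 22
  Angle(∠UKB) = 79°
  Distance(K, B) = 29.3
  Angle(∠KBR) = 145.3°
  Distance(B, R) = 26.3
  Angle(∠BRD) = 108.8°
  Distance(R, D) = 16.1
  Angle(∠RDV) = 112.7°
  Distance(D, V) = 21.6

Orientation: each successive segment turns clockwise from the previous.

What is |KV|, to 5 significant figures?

41.450

∠BRD = 108.8° gives RD at 101.90° from the x-axis; with |RD| = 16.1, D = (-41.562, -11.897). ∠RDV = 112.7° gives DV at 34.600° from the x-axis; with |DV| = 21.6, V = (-23.783, 0.36845). Then |KV| = |V − K| = 41.450.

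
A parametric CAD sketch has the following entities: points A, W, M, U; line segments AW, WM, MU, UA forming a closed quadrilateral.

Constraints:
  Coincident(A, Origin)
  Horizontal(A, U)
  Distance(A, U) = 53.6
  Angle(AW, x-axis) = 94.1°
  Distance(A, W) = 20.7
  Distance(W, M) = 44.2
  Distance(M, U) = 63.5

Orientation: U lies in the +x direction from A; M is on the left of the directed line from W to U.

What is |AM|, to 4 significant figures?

61.50

Checks: |WM| = 44.20 ✓; |MU| = 63.50 ✓.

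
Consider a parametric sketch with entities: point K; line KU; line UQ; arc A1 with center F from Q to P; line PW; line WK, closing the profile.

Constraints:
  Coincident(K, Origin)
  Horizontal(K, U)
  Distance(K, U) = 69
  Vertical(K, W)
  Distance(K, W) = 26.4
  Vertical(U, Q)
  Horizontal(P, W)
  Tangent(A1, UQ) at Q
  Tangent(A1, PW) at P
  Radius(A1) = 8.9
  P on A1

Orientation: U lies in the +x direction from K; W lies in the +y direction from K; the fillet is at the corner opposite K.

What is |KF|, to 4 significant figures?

62.60

KW is vertical with |KW| = 26.4 and W on the +y side, so W = (0.000, 26.40). The virtual corner opposite K is at (69.00, 26.40). Since A1 is tangent to UQ there, FQ ⟂ UQ and tangency of A1 to PW means the radius FP is perpendicular to PW, with radius 8.9, so the center F sits 8.9 in from both sides at F = (60.10, 17.50). Then |KF| = |F − K| = 62.60.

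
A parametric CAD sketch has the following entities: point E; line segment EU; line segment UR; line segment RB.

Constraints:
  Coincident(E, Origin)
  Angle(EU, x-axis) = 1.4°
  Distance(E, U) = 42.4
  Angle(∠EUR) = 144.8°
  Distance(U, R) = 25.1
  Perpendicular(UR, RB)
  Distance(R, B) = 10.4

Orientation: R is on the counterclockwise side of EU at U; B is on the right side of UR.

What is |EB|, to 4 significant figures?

69.16

E is at the origin; EU runs at 1.4° with length 42.4, so U = 42.4·(cos 1.4°, sin 1.4°) = (42.39, 1.036). ∠EUR = 144.8°, so UR runs at 1.4° + (180° − 144.8°) = 36.60° from the x-axis; with |UR| = 25.1, R = U + 25.1·(cos 36.60°, sin 36.60°) = (62.54, 16.00). The perpendicularity gives RB at right angles to UR; with |RB| = 10.4 on the right of UR, B = R + 10.4·(0.5962, -0.8028) = (68.74, 7.652). Then |EB| = |B − E| = 69.16.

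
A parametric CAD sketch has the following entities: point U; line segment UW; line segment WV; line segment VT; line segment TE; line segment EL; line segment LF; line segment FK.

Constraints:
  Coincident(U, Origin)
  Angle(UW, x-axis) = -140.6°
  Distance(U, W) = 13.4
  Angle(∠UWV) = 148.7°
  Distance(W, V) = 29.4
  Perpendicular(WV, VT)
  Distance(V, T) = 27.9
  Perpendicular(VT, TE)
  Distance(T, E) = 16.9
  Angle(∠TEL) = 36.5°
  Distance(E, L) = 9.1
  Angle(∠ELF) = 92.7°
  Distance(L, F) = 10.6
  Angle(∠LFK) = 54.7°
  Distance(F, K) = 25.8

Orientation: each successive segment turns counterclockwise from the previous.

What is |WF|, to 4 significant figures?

40.57

U is at the origin; UW runs at -140.6° with length 13.4, so W = (-10.35, -8.505). ∠UWV = 148.7° gives WV at -109.3° from the x-axis; with |WV| = 29.4, V = (-20.07, -36.25). WV ⟂ VT, so VT runs at -19.30°; with |VT| = 27.9, T = (6.260, -45.47). The perpendicularity gives TE at right angles to VT, so TE runs at 70.70°; with |TE| = 16.9, E = (11.85, -29.52). ∠TEL = 36.5° gives EL at -145.8° from the x-axis; with |EL| = 9.1, L = (4.320, -34.64). ∠ELF = 92.7° gives LF at -58.50° from the x-axis; with |LF| = 10.6, F = (9.858, -43.68). Then |WF| = |F − W| = 40.57.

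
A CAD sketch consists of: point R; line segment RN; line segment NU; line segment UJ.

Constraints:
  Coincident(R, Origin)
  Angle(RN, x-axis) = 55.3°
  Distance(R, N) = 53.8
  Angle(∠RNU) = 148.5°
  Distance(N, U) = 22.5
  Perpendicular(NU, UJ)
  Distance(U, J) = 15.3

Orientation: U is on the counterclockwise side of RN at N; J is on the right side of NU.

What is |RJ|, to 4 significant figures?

80.99

R is at the origin; RN runs at 55.3° with length 53.8, so N = 53.8·(cos 55.3°, sin 55.3°) = (30.63, 44.23). ∠RNU = 148.5°, so NU runs at 55.3° + (180° − 148.5°) = 86.80° from the x-axis; with |NU| = 22.5, U = N + 22.5·(cos 86.80°, sin 86.80°) = (31.88, 66.70). NU ⟂ UJ; with |UJ| = 15.3 on the right of NU, J = U + 15.3·(0.9984, -0.05582) = (47.16, 65.84). Then |RJ| = |J − R| = 80.99.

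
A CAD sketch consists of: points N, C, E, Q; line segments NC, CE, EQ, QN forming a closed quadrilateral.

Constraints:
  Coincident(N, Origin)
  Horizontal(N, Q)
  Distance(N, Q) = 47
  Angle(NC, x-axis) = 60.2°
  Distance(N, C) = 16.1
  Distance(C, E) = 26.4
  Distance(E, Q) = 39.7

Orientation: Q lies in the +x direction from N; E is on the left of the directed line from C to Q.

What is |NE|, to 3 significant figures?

42.3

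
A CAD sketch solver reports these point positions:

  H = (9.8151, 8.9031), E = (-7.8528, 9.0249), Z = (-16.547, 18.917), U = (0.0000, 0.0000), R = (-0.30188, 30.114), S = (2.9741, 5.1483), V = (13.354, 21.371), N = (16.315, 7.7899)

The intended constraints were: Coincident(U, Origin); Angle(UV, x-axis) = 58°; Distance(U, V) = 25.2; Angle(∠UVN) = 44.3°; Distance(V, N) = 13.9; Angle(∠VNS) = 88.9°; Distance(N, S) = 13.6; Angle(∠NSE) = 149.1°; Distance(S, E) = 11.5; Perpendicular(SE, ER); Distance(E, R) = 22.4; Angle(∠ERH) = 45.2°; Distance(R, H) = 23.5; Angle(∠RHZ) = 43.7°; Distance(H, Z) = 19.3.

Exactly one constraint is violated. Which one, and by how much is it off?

Distance(H, Z) = 19.3 — off by 8.90.

U = (0.00, 0.00) ✓; UV at 58.00° ✓; |UV| = 25.20 ✓; ∠UVN = 44.30° ✓; |VN| = 13.90 ✓; ∠VNS = 88.90° ✓; |NS| = 13.60 ✓; ∠NSE = 149.1° ✓; |SE| = 11.50 ✓; ∠(SE, ER) = 90.00° ✓; |ER| = 22.40 ✓; ∠ERH = 45.20° ✓; |RH| = 23.50 ✓; ∠RHZ = 43.70° ✓; |HZ| = 28.20 ✗.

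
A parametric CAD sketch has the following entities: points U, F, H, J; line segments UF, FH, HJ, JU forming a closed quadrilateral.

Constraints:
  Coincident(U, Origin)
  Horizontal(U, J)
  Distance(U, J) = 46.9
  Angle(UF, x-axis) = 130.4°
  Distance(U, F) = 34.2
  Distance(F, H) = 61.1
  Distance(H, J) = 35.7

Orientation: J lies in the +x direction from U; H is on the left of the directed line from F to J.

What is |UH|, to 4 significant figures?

51.67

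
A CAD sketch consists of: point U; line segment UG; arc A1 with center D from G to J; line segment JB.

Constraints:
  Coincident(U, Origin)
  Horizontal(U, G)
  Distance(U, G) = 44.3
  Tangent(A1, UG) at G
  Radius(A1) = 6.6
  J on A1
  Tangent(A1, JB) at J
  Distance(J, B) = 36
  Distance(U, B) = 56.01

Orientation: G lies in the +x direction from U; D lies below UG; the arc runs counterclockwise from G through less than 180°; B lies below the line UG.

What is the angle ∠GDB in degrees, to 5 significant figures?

167.88°

Checks: |DJ| = 6.600 ✓; ∠(DJ, JB) = 90.00° ✓; |JB| = 36.00 ✓; |UB| = 56.01 ✓.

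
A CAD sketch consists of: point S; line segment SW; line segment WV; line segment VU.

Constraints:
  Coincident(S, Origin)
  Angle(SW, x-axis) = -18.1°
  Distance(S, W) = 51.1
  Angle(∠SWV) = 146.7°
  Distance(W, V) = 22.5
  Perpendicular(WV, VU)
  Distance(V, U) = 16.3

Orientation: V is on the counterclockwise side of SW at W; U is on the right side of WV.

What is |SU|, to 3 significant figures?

78.9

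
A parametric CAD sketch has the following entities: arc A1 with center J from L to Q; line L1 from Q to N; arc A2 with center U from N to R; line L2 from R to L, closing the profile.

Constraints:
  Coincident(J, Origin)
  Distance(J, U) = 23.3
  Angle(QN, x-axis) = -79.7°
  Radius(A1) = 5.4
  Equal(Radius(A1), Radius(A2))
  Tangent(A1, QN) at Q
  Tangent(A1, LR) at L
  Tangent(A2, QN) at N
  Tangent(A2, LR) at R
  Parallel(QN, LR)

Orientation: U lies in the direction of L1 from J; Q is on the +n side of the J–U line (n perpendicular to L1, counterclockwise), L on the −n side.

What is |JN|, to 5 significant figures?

23.918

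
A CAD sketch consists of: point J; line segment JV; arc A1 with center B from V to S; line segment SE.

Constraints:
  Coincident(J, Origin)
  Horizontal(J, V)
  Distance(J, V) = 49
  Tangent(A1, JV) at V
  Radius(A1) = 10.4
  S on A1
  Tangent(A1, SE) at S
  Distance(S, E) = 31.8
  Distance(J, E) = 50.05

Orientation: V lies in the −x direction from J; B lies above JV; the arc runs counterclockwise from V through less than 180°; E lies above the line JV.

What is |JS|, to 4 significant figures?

39.70

Checks: |BS| = 10.40 ✓; ∠(BS, SE) = 90.00° ✓; |SE| = 31.80 ✓; |JE| = 50.05 ✓.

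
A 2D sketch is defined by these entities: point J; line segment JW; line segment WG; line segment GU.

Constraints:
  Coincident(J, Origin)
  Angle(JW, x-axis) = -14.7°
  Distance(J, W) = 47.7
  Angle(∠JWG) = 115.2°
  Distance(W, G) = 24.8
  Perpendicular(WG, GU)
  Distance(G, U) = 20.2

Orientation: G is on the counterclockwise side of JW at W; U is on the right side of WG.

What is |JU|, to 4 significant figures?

77.78

J is at the origin; JW runs at -14.7° with length 47.7, so W = 47.7·(cos -14.7°, sin -14.7°) = (46.14, -12.10). ∠JWG = 115.2°, so WG runs at -14.7° + (180° − 115.2°) = 50.10° from the x-axis; with |WG| = 24.8, G = W + 24.8·(cos 50.10°, sin 50.10°) = (62.05, 6.921). WG is perpendicular to GU; with |GU| = 20.2 on the right of WG, U = G + 20.2·(0.7672, -0.6414) = (77.54, -6.036). Then |JU| = |U − J| = 77.78.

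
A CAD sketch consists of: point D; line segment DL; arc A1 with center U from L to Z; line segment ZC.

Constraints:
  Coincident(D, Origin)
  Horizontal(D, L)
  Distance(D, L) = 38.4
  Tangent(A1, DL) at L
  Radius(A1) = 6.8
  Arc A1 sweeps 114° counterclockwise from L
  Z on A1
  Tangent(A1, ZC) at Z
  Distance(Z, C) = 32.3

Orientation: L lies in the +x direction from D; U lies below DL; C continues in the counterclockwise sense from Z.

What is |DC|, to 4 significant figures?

59.84

D is at the origin; DL is horizontal with |DL| = 38.4 and L on the +x side, so L = (38.40, 0.000). Tangency of A1 to DL means the radius UL is perpendicular to DL, so U = L + (0, -6.8) = (38.40, -6.800). On A1, L sits at bearing 90° from U; a 114° counterclockwise sweep puts Z at bearing 204°, so Z = U + 6.8·(cos 204°, sin 204°) = (32.19, -9.566). A1 meets ZC tangentially, so UZ is at right angles to ZC, so ZC runs along (−sin 204°, cos 204°); with |ZC| = 32.3, C = (45.33, -39.07). Then |DC| = |C − D| = 59.84.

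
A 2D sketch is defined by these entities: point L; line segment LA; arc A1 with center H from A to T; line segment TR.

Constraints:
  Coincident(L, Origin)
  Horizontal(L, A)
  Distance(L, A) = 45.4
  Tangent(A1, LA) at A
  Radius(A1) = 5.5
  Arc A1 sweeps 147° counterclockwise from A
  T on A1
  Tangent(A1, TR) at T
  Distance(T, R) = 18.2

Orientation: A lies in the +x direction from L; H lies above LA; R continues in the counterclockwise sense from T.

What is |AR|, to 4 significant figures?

23.48

On A1, A sits at bearing -90° from H; a 147° counterclockwise sweep puts T at bearing 57°, so T = H + 5.5·(cos 57°, sin 57°) = (48.40, 10.11). Since A1 is tangent to TR there, HT ⟂ TR, so TR runs along (−sin 57°, cos 57°); with |TR| = 18.2, R = (33.13, 20.03). Then |AR| = |R − A| = 23.48.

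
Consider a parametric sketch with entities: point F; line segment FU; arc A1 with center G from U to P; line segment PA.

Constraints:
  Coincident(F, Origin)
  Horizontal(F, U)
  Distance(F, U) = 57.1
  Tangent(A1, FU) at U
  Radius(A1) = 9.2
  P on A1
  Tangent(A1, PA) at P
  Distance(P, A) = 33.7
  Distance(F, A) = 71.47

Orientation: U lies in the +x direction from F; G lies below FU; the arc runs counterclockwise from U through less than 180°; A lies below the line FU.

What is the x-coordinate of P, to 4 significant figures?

48.17

F is at the origin; F and U share the same y with |FU| = 57.1 and U on the +x side, so U = (57.10, 0.000). A1 meets FU tangentially, so GU is at right angles to FU, so G = U + (0, -9.2) = (57.10, -9.200). Since GP ⟂ PA (tangency), |GA| = √(9.2² + 33.7²) = 34.93 regardless of where P sits on A1. So A lies on both circle(F, 71.47) and circle(G, 34.93); the below-FU intersection is A = (56.22, -44.12). P is the foot of the tangent from A: P = (48.17, -11.40).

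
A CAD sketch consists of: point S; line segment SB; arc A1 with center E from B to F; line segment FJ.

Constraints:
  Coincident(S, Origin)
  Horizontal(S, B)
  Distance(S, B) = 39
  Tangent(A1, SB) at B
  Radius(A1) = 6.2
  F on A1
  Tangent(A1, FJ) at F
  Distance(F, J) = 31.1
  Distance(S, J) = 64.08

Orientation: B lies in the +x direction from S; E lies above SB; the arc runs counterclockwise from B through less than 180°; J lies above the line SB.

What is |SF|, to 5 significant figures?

45.115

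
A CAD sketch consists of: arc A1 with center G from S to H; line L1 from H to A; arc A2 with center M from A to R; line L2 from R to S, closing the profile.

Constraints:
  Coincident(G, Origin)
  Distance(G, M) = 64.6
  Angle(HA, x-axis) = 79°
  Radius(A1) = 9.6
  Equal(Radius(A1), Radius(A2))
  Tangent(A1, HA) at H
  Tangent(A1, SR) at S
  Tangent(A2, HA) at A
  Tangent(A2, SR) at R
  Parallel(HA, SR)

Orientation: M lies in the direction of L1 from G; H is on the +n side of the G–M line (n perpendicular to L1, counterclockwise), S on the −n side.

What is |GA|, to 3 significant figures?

65.3

The slot axis is L1's direction at 79.0°, so u = (cos 79.0°, sin 79.0°) = (0.191, 0.982) and n = (−sin 79.0°, cos 79.0°) = (-0.982, 0.191). G is at the origin and M lies 64.6 along u from G, so M = 64.6·u = (12.3, 63.4). Tangency of A1 to both parallel lines with radius 9.6 puts H and S at G ± 9.6·n: H = (-9.42, 1.83), S = (9.42, -1.83). Equal radii place A and R the same way about M: A = M + 9.6·n = (2.90, 65.2), R = M − 9.6·n = (21.7, 61.6). Then |GA| = |A − G| = 65.3.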